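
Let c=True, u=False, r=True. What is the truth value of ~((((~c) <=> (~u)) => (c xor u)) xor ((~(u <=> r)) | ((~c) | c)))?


Substitute c=True, u=False, r=True:
… (earlier sub-steps elided)
(~c) <=> (~u) = False <=> True = False
c xor u = True xor False = True
((~c) <=> (~u)) => (c xor u) = False => True = True
u <=> r = False <=> True = False
~(u <=> r) = True
~c = False
(~c) | c = False | True = True
(~(u <=> r)) | ((~c) | c) = True | True = True
(((~c) <=> (~u)) => (c xor u)) xor ((~(u <=> r)) | ((~c) | c)) = True xor True = False
~((((~c) <=> (~u)) => (c xor u)) xor ((~(u <=> r)) | ((~c) | c))) = True

True


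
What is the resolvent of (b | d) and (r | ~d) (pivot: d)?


The clauses contain complementary literals d and ~d.
Resolution eliminates this pair and disjoins the remaining literals (merging duplicates).

(b | r)


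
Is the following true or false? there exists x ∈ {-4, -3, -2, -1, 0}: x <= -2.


Evaluate the predicate on each element: -4:T, -3:T, -2:T, -1:F, 0:F.
Witness x = -4 satisfies the predicate.

T


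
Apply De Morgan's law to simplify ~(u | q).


De Morgan: the negation of a disjunction is the conjunction of the negations.
Distribute ~ across |, flipping it to &, and negate each literal.

(~u) & (~q)


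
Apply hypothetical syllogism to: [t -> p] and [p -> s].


Hypothetical syllogism: from (P → Q) and (Q → R), infer (P → R).
Chain the two implications through the shared middle term 'p'.

t -> s


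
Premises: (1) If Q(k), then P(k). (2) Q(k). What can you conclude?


Modus ponens: from (P → Q) and P, infer Q.
P = 'Q(k)' is asserted, and P → Q holds, so Q follows.

P(k).


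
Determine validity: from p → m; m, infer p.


This is affirming the consequent (fallacy). There exist truth assignments where the premises are all true but the conclusion is false.

Invalid.


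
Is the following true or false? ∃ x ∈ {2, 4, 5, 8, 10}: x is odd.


Evaluate the predicate on each element: 2:F, 4:F, 5:T, 8:F, 10:F.
Witness x = 5 satisfies the predicate.

T


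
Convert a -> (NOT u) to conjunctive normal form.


Step 1: Rewrite a → (¬u) as ¬a ∨ (¬u).

(NOT a) OR (NOT u)


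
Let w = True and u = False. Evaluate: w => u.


Implication is false only when antecedent is true and consequent is false.
Substitute: w=True, u=False.
True => False evaluates to False.

False


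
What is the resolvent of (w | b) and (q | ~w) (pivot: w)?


The clauses contain complementary literals w and ~w.
Resolution eliminates this pair and disjoins the remaining literals (merging duplicates).

(b | q)


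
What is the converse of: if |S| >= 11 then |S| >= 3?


The converse of (P → Q) is (Q → P). It is not in general equivalent to the original.
Here P = '|S| >= 11' and Q = '|S| >= 3'.

If |S| >= 3, then |S| >= 11.


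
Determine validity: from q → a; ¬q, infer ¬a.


This is denying the antecedent (fallacy). There exist truth assignments where the premises are all true but the conclusion is false.

Invalid.


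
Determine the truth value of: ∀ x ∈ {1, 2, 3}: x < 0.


Evaluate the predicate on each element: 1:F, 2:F, 3:F.
Counterexample x = 1 fails the predicate.

F


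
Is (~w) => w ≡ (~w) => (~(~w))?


Compare truth tables:
w | φ | ψ
---------
False | False | False
True | True | True
The columns φ and ψ agree on every row.

Yes, they are logically equivalent.


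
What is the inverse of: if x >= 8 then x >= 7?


The inverse of (P → Q) is (¬P → ¬Q). It is equivalent to the converse, not to the original.
Here P = 'x >= 8' and Q = 'x >= 7'.

If not (x >= 8), then not (x >= 7).


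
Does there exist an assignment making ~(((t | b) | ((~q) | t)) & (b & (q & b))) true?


Search for a satisfying assignment over {b, q, t}.
Try b=False, q=False, t=False: the formula evaluates to True.
A satisfying assignment exists.

Satisfiable.


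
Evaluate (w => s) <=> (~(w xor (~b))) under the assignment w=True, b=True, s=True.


Substitute w=True, b=True, s=True:
w => s = True => True = True
~b = False
w xor (~b) = True xor False = True
~(w xor (~b)) = False
(w => s) <=> (~(w xor (~b))) = True <=> False = False

False


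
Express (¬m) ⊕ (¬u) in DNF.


Step 1: (¬m) ⊕ (¬u) is true exactly when they disagree: ((¬m) ∧ ¬(¬u)) ∨ (¬(¬m) ∧ (¬u)).
Step 2: Eliminate any double negations (¬¬X = X).

((¬m) ∧ u) ∨ (m ∧ (¬u))


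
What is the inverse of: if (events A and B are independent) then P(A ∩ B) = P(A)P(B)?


The inverse of (P → Q) is (¬P → ¬Q). It is equivalent to the converse, not to the original.
Here P = '(events A and B are independent)' and Q = 'P(A ∩ B) = P(A)P(B)'.

If not ((events A and B are independent)), then not (P(A ∩ B) = P(A)P(B)).


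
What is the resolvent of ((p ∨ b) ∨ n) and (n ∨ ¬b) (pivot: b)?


The clauses contain complementary literals b and ¬b.
Resolution eliminates this pair and disjoins the remaining literals (merging duplicates).

(p ∨ n)


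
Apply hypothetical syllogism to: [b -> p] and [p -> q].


Hypothetical syllogism: from (P → Q) and (Q → R), infer (P → R).
Chain the two implications through the shared middle term 'p'.

b -> q


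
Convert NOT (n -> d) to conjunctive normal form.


Step 1: Rewrite n → d as ¬n ∨ d.
Step 2: Negate: ¬(¬n ∨ d) = n ∧ ¬d (De Morgan + double negation).

n AND (NOT d)


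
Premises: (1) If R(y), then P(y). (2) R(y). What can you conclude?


Modus ponens: from (P → Q) and P, infer Q.
P = 'R(y)' is asserted, and P → Q holds, so Q follows.

P(y).


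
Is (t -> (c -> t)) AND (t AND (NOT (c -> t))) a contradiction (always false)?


Truth table over {c, t}:
c | t | φ
---------
F | F | F
T | F | F
F | T | F
T | T | F
Every row is false.

Yes, it is a contradiction.


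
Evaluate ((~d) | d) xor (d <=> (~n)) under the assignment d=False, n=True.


Substitute d=False, n=True:
~d = True
(~d) | d = True | False = True
~n = False
d <=> (~n) = False <=> False = True
((~d) | d) xor (d <=> (~n)) = True xor True = False

False


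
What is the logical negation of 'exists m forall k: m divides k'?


Negation flips each quantifier (∀↔∃) and negates the inner predicate.
¬(exists m forall k: φ) = forall m exists k: ¬φ.

forall m exists k: ~(m divides k)


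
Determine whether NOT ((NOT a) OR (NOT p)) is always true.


Build the truth table over {a, p}:
a | p | φ
---------
F | F | F
T | F | F
F | T | F
T | T | T
Counterexample at row 1: with a=F, p=F, the formula is F.

No, it is not a tautology.


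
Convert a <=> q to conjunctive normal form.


Step 1: Rewrite a ↔ q as (a → q) ∧ (q → a).
Step 2: Rewrite each implication as a disjunction.

((~a) | q) & ((~q) | a)


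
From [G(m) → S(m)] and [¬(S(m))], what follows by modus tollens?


Modus tollens: from (P → Q) and ¬Q, infer ¬P.
Q = 'S(m)' is denied; since P → Q, P must also fail.

Not (G(m)).


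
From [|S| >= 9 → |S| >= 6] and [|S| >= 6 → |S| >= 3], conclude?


Hypothetical syllogism: from (P → Q) and (Q → R), infer (P → R).
Chain the two implications through the shared middle term '|S| >= 6'.

|S| >= 9 → |S| >= 3


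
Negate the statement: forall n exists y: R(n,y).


Negation flips each quantifier (∀↔∃) and negates the inner predicate.
¬(forall n exists y: φ) = exists n forall y: ¬φ.

exists n forall y: ~(R(n,y))


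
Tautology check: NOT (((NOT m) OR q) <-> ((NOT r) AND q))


Build the truth table over {m, q, r}:
m | q | r | φ
-------------
F | F | F | T
T | F | F | F
F | T | F | F
T | T | F | F
F | F | T | T
T | F | T | F
F | T | T | T
T | T | T | T
Counterexample at row 2: with m=T, q=F, r=F, the formula is F.

No, it is not a tautology.


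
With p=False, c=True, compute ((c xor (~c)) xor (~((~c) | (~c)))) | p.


Substitute p=False, c=True:
~c = False
c xor (~c) = True xor False = True
~c = False
~c = False
(~c) | (~c) = False | False = False
~((~c) | (~c)) = True
(c xor (~c)) xor (~((~c) | (~c))) = True xor True = False
((c xor (~c)) xor (~((~c) | (~c)))) | p = False | False = False

False


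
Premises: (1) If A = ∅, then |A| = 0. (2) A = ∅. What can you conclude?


Modus ponens: from (P → Q) and P, infer Q.
P = 'A = ∅' is asserted, and P → Q holds, so Q follows.

|A| = 0.


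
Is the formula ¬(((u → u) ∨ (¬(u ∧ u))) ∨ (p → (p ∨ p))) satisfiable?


Check all 4 assignments over {p, u}:
p | u | φ
---------
F | F | F
T | F | F
F | T | F
T | T | F
No assignment makes the formula true.

Unsatisfiable.


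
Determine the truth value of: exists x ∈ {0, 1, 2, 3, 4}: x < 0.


Evaluate the predicate on each element: 0:False, 1:False, 2:False, 3:False, 4:False.
No element satisfies the predicate.

False


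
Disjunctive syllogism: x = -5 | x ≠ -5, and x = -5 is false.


Disjunctive syllogism: from (P ∨ Q) and ¬P, infer Q.
One disjunct, 'x = -5', is ruled out; the other must hold.

x ≠ -5


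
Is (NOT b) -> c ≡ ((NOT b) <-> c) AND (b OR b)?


Compare truth tables:
b | c | φ | ψ
-------------
F | F | F | F
T | F | T | T
F | T | T | F
T | T | T | F
They differ at row 3 (b=F, c=T): φ=T but ψ=F.

No, they are not logically equivalent.


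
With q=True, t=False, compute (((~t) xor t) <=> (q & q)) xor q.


Substitute q=True, t=False:
~t = True
(~t) xor t = True xor False = True
q & q = True & True = True
((~t) xor t) <=> (q & q) = True <=> True = True
(((~t) xor t) <=> (q & q)) xor q = True xor True = False

False


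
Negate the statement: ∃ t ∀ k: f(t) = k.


Negation flips each quantifier (∀↔∃) and negates the inner predicate.
¬(∃ t ∀ k: φ) = ∀ t ∃ k: ¬φ.

∀ t ∃ k: ¬(f(t) = k)


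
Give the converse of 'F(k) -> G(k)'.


The converse of (P → Q) is (Q → P). It is not in general equivalent to the original.
Here P = 'F(k)' and Q = 'G(k)'.

If G(k), then F(k).


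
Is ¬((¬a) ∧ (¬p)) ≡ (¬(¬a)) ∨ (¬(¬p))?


Compare truth tables:
a | p | φ | ψ
-------------
F | F | F | F
T | F | T | T
F | T | T | T
T | T | T | T
The columns φ and ψ agree on every row.

Yes, they are logically equivalent.


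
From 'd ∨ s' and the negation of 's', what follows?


Disjunctive syllogism: from (P ∨ Q) and ¬P, infer Q.
One disjunct, 's', is ruled out; the other must hold.

d


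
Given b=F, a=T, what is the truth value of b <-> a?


Biconditional is true when both operands have the same truth value.
Substitute: b=F, a=T.
F <-> T evaluates to F.

F


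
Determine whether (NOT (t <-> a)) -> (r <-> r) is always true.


Build the truth table over {a, r, t}:
a | r | t | φ
-------------
F | F | F | T
T | F | F | T
F | T | F | T
T | T | F | T
F | F | T | T
T | F | T | T
F | T | T | T
T | T | T | T
Every row evaluates to true.

Yes, it is a tautology.


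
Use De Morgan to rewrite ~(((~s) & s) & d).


De Morgan: the negation of a conjunction is the disjunction of the negations.
Distribute ~ across &, flipping it to |, and negate each literal.

(s | (~s)) | (~d)


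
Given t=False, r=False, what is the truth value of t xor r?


Exclusive or is true when exactly one operand is true.
Substitute: t=False, r=False.
False xor False evaluates to False.

False


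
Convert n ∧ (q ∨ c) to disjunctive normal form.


Step 1: Distribute ∧ over ∨: n ∧ (q ∨ c) = (n ∧ q) ∨ (n ∧ c).

(n ∧ q) ∨ (n ∧ c)


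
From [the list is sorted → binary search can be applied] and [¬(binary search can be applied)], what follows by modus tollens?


Modus tollens: from (P → Q) and ¬Q, infer ¬P.
Q = 'binary search can be applied' is denied; since P → Q, P must also fail.

Not (the list is sorted).


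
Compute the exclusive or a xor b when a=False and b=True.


Exclusive or is true when exactly one operand is true.
Substitute: a=False, b=True.
False xor True evaluates to True.

True


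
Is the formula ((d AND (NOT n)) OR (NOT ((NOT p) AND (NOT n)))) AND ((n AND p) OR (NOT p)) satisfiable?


Search for a satisfying assignment over {d, n, p}.
Try d=T, n=F, p=F: the formula evaluates to T.
A satisfying assignment exists.

Satisfiable.


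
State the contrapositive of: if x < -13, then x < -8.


The contrapositive of (P → Q) is (¬Q → ¬P); it is logically equivalent to the original.
Here P = 'x < -13' and Q = 'x < -8'.

If not (x < -8), then not (x < -13).


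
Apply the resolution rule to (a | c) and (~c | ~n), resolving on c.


The clauses contain complementary literals c and ~c.
Resolution eliminates this pair and disjoins the remaining literals (merging duplicates).

(a | ~n)


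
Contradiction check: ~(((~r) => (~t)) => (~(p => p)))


Truth table over {p, r, t}:
p | r | t | φ
-------------
False | False | False | True
True | False | False | True
False | True | False | True
True | True | False | True
False | False | True | False
True | False | True | False
False | True | True | True
True | True | True | True
Satisfying assignment at row 1: p=False, r=False, t=False gives True.

No, it is not a contradiction.


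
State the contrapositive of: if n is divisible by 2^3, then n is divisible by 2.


The contrapositive of (P → Q) is (¬Q → ¬P); it is logically equivalent to the original.
Here P = 'n is divisible by 2^3' and Q = 'n is divisible by 2'.

If not (n is divisible by 2), then not (n is divisible by 2^3).


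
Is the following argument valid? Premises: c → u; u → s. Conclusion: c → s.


This matches the form of hypothetical syllogism: the conclusion follows in every model of the premises.

Valid.


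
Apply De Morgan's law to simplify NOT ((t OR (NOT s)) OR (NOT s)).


De Morgan: the negation of a disjunction is the conjunction of the negations.
Distribute NOT across OR, flipping it to AND, and negate each literal.

((NOT t) AND s) AND s


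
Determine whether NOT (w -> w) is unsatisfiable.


Truth table over {w}:
w | φ
-----
F | F
T | F
Every row is false.

Yes, it is a contradiction.


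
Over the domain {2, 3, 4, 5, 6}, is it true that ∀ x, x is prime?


Evaluate the predicate on each element: 2:T, 3:T, 4:F, 5:T, 6:F.
Counterexample x = 4 fails the predicate.

F


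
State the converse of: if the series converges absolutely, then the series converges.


The converse of (P → Q) is (Q → P). It is not in general equivalent to the original.
Here P = 'the series converges absolutely' and Q = 'the series converges'.

If the series converges, then the series converges absolutely.


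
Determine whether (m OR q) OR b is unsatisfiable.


Truth table over {b, m, q}:
b | m | q | φ
-------------
F | F | F | F
T | F | F | T
F | T | F | T
T | T | F | T
F | F | T | T
T | F | T | T
F | T | T | T
T | T | T | T
Satisfying assignment at row 2: b=T, m=F, q=F gives T.

No, it is not a contradiction.


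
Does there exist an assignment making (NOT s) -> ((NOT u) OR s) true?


Search for a satisfying assignment over {s, u}.
Try s=F, u=F: the formula evaluates to T.
A satisfying assignment exists.

Satisfiable.


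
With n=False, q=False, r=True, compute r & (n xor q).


Substitute n=False, q=False, r=True:
n xor q = False xor False = False
r & (n xor q) = True & False = False

False


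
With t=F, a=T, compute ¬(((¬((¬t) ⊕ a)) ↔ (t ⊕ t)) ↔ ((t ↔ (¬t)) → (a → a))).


Substitute t=F, a=T:
… (earlier sub-steps elided)
(¬t) ⊕ a = T ⊕ T = F
¬((¬t) ⊕ a) = T
t ⊕ t = F ⊕ F = F
(¬((¬t) ⊕ a)) ↔ (t ⊕ t) = T ↔ F = F
¬t = T
t ↔ (¬t) = F ↔ T = F
a → a = T → T = T
(t ↔ (¬t)) → (a → a) = F → T = T
((¬((¬t) ⊕ a)) ↔ (t ⊕ t)) ↔ ((t ↔ (¬t)) → (a → a)) = F ↔ T = F
¬(((¬((¬t) ⊕ a)) ↔ (t ⊕ t)) ↔ ((t ↔ (¬t)) → (a → a))) = T

T


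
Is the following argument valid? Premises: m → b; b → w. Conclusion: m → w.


This matches the form of hypothetical syllogism: the conclusion follows in every model of the premises.

Valid.


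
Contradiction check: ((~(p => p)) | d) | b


Truth table over {b, d, p}:
b | d | p | φ
-------------
False | False | False | False
True | False | False | True
False | True | False | True
True | True | False | True
False | False | True | False
True | False | True | True
False | True | True | True
True | True | True | True
Satisfying assignment at row 2: b=True, d=False, p=False gives True.

No, it is not a contradiction.


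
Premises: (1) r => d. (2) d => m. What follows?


Hypothetical syllogism: from (P → Q) and (Q → R), infer (P → R).
Chain the two implications through the shared middle term 'd'.

r => m


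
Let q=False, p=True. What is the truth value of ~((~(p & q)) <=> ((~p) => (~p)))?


Substitute q=False, p=True:
p & q = True & False = False
~(p & q) = True
~p = False
~p = False
(~p) => (~p) = False => False = True
(~(p & q)) <=> ((~p) => (~p)) = True <=> True = True
~((~(p & q)) <=> ((~p) => (~p))) = False

False


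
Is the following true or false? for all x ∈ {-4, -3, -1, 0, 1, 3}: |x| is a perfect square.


Evaluate the predicate on each element: -4:T, -3:F, -1:T, 0:T, 1:T, 3:F.
Counterexample x = -3 fails the predicate.

F


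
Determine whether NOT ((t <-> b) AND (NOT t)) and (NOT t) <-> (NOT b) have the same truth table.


Compare truth tables:
b | t | φ | ψ
-------------
F | F | F | T
T | F | T | F
F | T | T | F
T | T | T | T
They differ at row 1 (b=F, t=F): φ=F but ψ=T.

No, they are not logically equivalent.


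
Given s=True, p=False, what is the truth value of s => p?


Implication is false only when antecedent is true and consequent is false.
Substitute: s=True, p=False.
True => False evaluates to False.

False


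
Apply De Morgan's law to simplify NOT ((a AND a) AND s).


De Morgan: the negation of a conjunction is the disjunction of the negations.
Distribute NOT across AND, flipping it to OR, and negate each literal.

((NOT a) OR (NOT a)) OR (NOT s)


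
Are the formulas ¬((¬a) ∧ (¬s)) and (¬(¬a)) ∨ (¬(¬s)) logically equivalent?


Compare truth tables:
a | s | φ | ψ
-------------
F | F | F | F
T | F | T | T
F | T | T | T
T | T | T | T
The columns φ and ψ agree on every row.

Yes, they are logically equivalent.


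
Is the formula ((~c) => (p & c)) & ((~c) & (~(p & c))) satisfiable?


Check all 4 assignments over {c, p}:
c | p | φ
---------
False | False | False
True | False | False
False | True | False
True | True | False
No assignment makes the formula true.

Unsatisfiable.


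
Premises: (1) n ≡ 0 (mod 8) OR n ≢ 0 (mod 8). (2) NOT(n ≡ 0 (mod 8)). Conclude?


Disjunctive syllogism: from (P ∨ Q) and ¬P, infer Q.
One disjunct, 'n ≡ 0 (mod 8)', is ruled out; the other must hold.

n ≢ 0 (mod 8)


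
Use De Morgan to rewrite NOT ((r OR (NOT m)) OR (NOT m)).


De Morgan: the negation of a disjunction is the conjunction of the negations.
Distribute NOT across OR, flipping it to AND, and negate each literal.

((NOT r) AND m) AND m


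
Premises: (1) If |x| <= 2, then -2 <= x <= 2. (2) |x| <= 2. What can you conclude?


Modus ponens: from (P → Q) and P, infer Q.
P = '|x| <= 2' is asserted, and P → Q holds, so Q follows.

-2 <= x <= 2.


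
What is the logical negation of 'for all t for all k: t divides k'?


Negation flips each quantifier (∀↔∃) and negates the inner predicate.
¬(for all t for all k: φ) = there exists t there exists k: ¬φ.

there exists t there exists k: NOT(t divides k)


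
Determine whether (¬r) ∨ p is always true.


Build the truth table over {p, r}:
p | r | φ
---------
F | F | T
T | F | T
F | T | F
T | T | T
Counterexample at row 3: with p=F, r=T, the formula is F.

No, it is not a tautology.


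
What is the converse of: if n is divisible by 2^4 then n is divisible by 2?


The converse of (P → Q) is (Q → P). It is not in general equivalent to the original.
Here P = 'n is divisible by 2^4' and Q = 'n is divisible by 2'.

If n is divisible by 2, then n is divisible by 2^4.


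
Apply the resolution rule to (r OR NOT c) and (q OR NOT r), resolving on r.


The clauses contain complementary literals r and NOTr.
Resolution eliminates this pair and disjoins the remaining literals (merging duplicates).

(NOT c OR q)


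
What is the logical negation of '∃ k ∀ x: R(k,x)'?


Negation flips each quantifier (∀↔∃) and negates the inner predicate.
¬(∃ k ∀ x: φ) = ∀ k ∃ x: ¬φ.

∀ k ∃ x: ¬(R(k,x))


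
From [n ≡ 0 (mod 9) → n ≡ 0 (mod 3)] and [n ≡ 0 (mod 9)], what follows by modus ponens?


Modus ponens: from (P → Q) and P, infer Q.
P = 'n ≡ 0 (mod 9)' is asserted, and P → Q holds, so Q follows.

n ≡ 0 (mod 3).


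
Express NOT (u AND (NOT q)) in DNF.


Step 1: Apply De Morgan: ¬(u ∧ (¬q)) = ¬u ∨ ¬(¬q).
Step 2: Eliminate any double negations (¬¬X = X).

(NOT u) OR q


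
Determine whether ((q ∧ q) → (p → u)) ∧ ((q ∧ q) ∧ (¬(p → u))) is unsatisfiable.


Truth table over {p, q, u}:
p | q | u | φ
-------------
F | F | F | F
T | F | F | F
F | T | F | F
T | T | F | F
F | F | T | F
T | F | T | F
F | T | T | F
T | T | T | F
Every row is false.

Yes, it is a contradiction.


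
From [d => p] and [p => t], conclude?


Hypothetical syllogism: from (P → Q) and (Q → R), infer (P → R).
Chain the two implications through the shared middle term 'p'.

d => t


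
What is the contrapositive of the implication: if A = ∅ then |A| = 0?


The contrapositive of (P → Q) is (¬Q → ¬P); it is logically equivalent to the original.
Here P = 'A = ∅' and Q = '|A| = 0'.

If not (|A| = 0), then not (A = ∅).


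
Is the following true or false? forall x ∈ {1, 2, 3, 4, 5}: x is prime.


Evaluate the predicate on each element: 1:False, 2:True, 3:True, 4:False, 5:True.
Counterexample x = 1 fails the predicate.

False


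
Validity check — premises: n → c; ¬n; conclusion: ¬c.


This is denying the antecedent (fallacy). There exist truth assignments where the premises are all true but the conclusion is false.

Invalid.


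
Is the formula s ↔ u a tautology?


Build the truth table over {s, u}:
s | u | φ
---------
F | F | T
T | F | F
F | T | F
T | T | T
Counterexample at row 2: with s=T, u=F, the formula is F.

No, it is not a tautology.


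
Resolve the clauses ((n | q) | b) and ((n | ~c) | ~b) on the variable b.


The clauses contain complementary literals b and ~b.
Resolution eliminates this pair and disjoins the remaining literals (merging duplicates).

((q | n) | ~c)


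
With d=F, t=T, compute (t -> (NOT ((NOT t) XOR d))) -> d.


Substitute d=F, t=T:
NOT t = F
(NOT t) XOR d = F XOR F = F
NOT ((NOT t) XOR d) = T
t -> (NOT ((NOT t) XOR d)) = T -> T = T
(t -> (NOT ((NOT t) XOR d))) -> d = T -> F = F

F


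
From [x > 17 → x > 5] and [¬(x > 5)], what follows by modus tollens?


Modus tollens: from (P → Q) and ¬Q, infer ¬P.
Q = 'x > 5' is denied; since P → Q, P must also fail.

Not (x > 17).


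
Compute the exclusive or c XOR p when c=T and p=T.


Exclusive or is true when exactly one operand is true.
Substitute: c=T, p=T.
T XOR T evaluates to F.

F


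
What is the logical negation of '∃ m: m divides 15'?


¬(∀ x: φ) = ∃ x: ¬φ, and ¬(∃ x: φ) = ∀ x: ¬φ.
Apply to the existential statement.

∀ m: ¬(m divides 15)


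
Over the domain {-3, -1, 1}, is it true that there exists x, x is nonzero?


Evaluate the predicate on each element: -3:T, -1:T, 1:T.
Witness x = -3 satisfies the predicate.

T


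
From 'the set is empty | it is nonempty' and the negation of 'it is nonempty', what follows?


Disjunctive syllogism: from (P ∨ Q) and ¬P, infer Q.
One disjunct, 'it is nonempty', is ruled out; the other must hold.

the set is empty


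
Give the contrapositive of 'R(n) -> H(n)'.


The contrapositive of (P → Q) is (¬Q → ¬P); it is logically equivalent to the original.
Here P = 'R(n)' and Q = 'H(n)'.

If not (H(n)), then not (R(n)).


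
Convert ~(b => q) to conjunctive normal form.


Step 1: Rewrite b → q as ¬b ∨ q.
Step 2: Negate: ¬(¬b ∨ q) = b ∧ ¬q (De Morgan + double negation).

b & (~q)


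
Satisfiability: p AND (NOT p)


Check all 2 assignments over {p}:
p | φ
-----
F | F
T | F
No assignment makes the formula true.

Unsatisfiable.


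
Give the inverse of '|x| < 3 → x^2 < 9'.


The inverse of (P → Q) is (¬P → ¬Q). It is equivalent to the converse, not to the original.
Here P = '|x| < 3' and Q = 'x^2 < 9'.

If not (|x| < 3), then not (x^2 < 9).


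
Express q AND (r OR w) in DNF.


Step 1: Distribute ∧ over ∨: q ∧ (r ∨ w) = (q ∧ r) ∨ (q ∧ w).

(q AND r) OR (q AND w)


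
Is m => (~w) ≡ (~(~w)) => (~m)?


Compare truth tables:
m | w | φ | ψ
-------------
False | False | True | True
True | False | True | True
False | True | True | True
True | True | False | False
The columns φ and ψ agree on every row.

Yes, they are logically equivalent.


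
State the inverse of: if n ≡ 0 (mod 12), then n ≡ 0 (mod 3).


The inverse of (P → Q) is (¬P → ¬Q). It is equivalent to the converse, not to the original.
Here P = 'n ≡ 0 (mod 12)' and Q = 'n ≡ 0 (mod 3)'.

If not (n ≡ 0 (mod 12)), then not (n ≡ 0 (mod 3)).


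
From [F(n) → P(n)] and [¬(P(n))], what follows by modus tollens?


Modus tollens: from (P → Q) and ¬Q, infer ¬P.
Q = 'P(n)' is denied; since P → Q, P must also fail.

Not (F(n)).


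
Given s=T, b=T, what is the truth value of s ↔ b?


Biconditional is true when both operands have the same truth value.
Substitute: s=T, b=T.
T ↔ T evaluates to T.

T


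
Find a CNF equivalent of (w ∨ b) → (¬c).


Step 1: Rewrite as ¬(w ∨ b) ∨ (¬c) = (¬w ∧ ¬b) ∨ (¬c).
Step 2: Distribute ∨ over ∧.

((¬w) ∨ (¬c)) ∧ ((¬b) ∨ (¬c))


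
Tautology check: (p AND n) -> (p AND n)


Build the truth table over {n, p}:
n | p | φ
---------
F | F | T
T | F | T
F | T | T
T | T | T
Every row evaluates to true.

Yes, it is a tautology.


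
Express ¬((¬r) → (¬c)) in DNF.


Step 1: Rewrite implication then negate: ¬(¬(¬r) ∨ (¬c)) = (¬r) ∧ ¬(¬c).
Step 2: Eliminate any double negations (¬¬X = X).

(¬r) ∧ c


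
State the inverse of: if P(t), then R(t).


The inverse of (P → Q) is (¬P → ¬Q). It is equivalent to the converse, not to the original.
Here P = 'P(t)' and Q = 'R(t)'.

If not (P(t)), then not (R(t)).


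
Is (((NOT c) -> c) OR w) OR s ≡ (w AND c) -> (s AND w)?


Compare truth tables:
c | s | w | φ | ψ
-----------------
F | F | F | F | T
T | F | F | T | T
F | T | F | T | T
T | T | F | T | T
F | F | T | T | T
T | F | T | T | F
F | T | T | T | T
T | T | T | T | T
They differ at row 1 (c=F, s=F, w=F): φ=F but ψ=T.

No, they are not logically equivalent.


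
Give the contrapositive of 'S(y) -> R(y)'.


The contrapositive of (P → Q) is (¬Q → ¬P); it is logically equivalent to the original.
Here P = 'S(y)' and Q = 'R(y)'.

If not (R(y)), then not (S(y)).


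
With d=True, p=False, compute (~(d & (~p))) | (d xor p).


Substitute d=True, p=False:
~p = True
d & (~p) = True & True = True
~(d & (~p)) = False
d xor p = True xor False = True
(~(d & (~p))) | (d xor p) = False | True = True

True


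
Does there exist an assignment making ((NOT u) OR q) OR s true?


Search for a satisfying assignment over {q, s, u}.
Try q=F, s=F, u=F: the formula evaluates to T.
A satisfying assignment exists.

Satisfiable.


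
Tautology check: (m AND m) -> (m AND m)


Build the truth table over {m}:
m | φ
-----
F | T
T | T
Every row evaluates to true.

Yes, it is a tautology.


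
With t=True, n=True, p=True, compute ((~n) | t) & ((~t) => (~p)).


Substitute t=True, n=True, p=True:
~n = False
(~n) | t = False | True = True
~t = False
~p = False
(~t) => (~p) = False => False = True
((~n) | t) & ((~t) => (~p)) = True & True = True

True


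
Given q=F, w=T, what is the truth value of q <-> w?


Biconditional is true when both operands have the same truth value.
Substitute: q=F, w=T.
F <-> T evaluates to F.

F


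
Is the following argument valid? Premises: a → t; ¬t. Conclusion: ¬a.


This matches the form of modus tollens: the conclusion follows in every model of the premises.

Valid.


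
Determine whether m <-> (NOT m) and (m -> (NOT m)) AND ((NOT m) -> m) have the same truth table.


Compare truth tables:
m | φ | ψ
---------
F | F | F
T | F | F
The columns φ and ψ agree on every row.

Yes, they are logically equivalent.


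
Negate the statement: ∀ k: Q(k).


¬(∀ x: φ) = ∃ x: ¬φ, and ¬(∃ x: φ) = ∀ x: ¬φ.
Apply to the universal statement.

∃ k: ¬(Q(k))


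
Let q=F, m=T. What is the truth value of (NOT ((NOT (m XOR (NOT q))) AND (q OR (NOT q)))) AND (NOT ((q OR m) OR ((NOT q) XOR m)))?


Substitute q=F, m=T:
… (earlier sub-steps elided)
NOT q = T
q OR (NOT q) = F OR T = T
(NOT (m XOR (NOT q))) AND (q OR (NOT q)) = T AND T = T
NOT ((NOT (m XOR (NOT q))) AND (q OR (NOT q))) = F
q OR m = F OR T = T
NOT q = T
(NOT q) XOR m = T XOR T = F
(q OR m) OR ((NOT q) XOR m) = T OR F = T
NOT ((q OR m) OR ((NOT q) XOR m)) = F
(NOT ((NOT (m XOR (NOT q))) AND (q OR (NOT q)))) AND (NOT ((q OR m) OR ((NOT q) XOR m))) = F AND F = F

F


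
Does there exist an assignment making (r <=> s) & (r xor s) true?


Check all 4 assignments over {r, s}:
r | s | φ
---------
False | False | False
True | False | False
False | True | False
True | True | False
No assignment makes the formula true.

Unsatisfiable.


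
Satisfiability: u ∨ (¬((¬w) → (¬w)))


Search for a satisfying assignment over {u, w}.
Try u=T, w=F: the formula evaluates to T.
A satisfying assignment exists.

Satisfiable.


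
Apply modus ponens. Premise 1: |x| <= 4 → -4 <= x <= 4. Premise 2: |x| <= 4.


Modus ponens: from (P → Q) and P, infer Q.
P = '|x| <= 4' is asserted, and P → Q holds, so Q follows.

-4 <= x <= 4.


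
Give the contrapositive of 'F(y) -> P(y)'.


The contrapositive of (P → Q) is (¬Q → ¬P); it is logically equivalent to the original.
Here P = 'F(y)' and Q = 'P(y)'.

If not (P(y)), then not (F(y)).


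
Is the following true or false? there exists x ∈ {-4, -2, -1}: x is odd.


Evaluate the predicate on each element: -4:F, -2:F, -1:T.
Witness x = -1 satisfies the predicate.

T


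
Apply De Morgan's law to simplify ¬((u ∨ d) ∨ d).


De Morgan: the negation of a disjunction is the conjunction of the negations.
Distribute ¬ across ∨, flipping it to ∧, and negate each literal.

((¬u) ∧ (¬d)) ∧ (¬d)


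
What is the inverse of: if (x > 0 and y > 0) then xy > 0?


The inverse of (P → Q) is (¬P → ¬Q). It is equivalent to the converse, not to the original.
Here P = '(x > 0 and y > 0)' and Q = 'xy > 0'.

If not ((x > 0 and y > 0)), then not (xy > 0).


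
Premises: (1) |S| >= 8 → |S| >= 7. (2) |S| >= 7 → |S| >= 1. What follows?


Hypothetical syllogism: from (P → Q) and (Q → R), infer (P → R).
Chain the two implications through the shared middle term '|S| >= 7'.

|S| >= 8 → |S| >= 1


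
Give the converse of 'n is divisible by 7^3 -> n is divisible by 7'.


The converse of (P → Q) is (Q → P). It is not in general equivalent to the original.
Here P = 'n is divisible by 7^3' and Q = 'n is divisible by 7'.

If n is divisible by 7, then n is divisible by 7^3.


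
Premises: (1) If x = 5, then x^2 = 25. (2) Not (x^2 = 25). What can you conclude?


Modus tollens: from (P → Q) and ¬Q, infer ¬P.
Q = 'x^2 = 25' is denied; since P → Q, P must also fail.

Not (x = 5).


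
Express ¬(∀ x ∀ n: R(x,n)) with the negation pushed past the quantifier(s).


Negation flips each quantifier (∀↔∃) and negates the inner predicate.
¬(∀ x ∀ n: φ) = ∃ x ∃ n: ¬φ.

∃ x ∃ n: ¬(R(x,n))


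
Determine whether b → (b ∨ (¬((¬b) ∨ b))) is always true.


Build the truth table over {b}:
b | φ
-----
F | T
T | T
Every row evaluates to true.

Yes, it is a tautology.


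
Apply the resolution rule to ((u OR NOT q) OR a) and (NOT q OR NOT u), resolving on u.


The clauses contain complementary literals u and NOTu.
Resolution eliminates this pair and disjoins the remaining literals (merging duplicates).

(a OR NOT q)


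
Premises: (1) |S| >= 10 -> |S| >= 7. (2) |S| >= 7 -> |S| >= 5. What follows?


Hypothetical syllogism: from (P → Q) and (Q → R), infer (P → R).
Chain the two implications through the shared middle term '|S| >= 7'.

|S| >= 10 -> |S| >= 5


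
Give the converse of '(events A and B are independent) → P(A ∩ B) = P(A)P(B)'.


The converse of (P → Q) is (Q → P). It is not in general equivalent to the original.
Here P = '(events A and B are independent)' and Q = 'P(A ∩ B) = P(A)P(B)'.

If P(A ∩ B) = P(A)P(B), then (events A and B are independent).


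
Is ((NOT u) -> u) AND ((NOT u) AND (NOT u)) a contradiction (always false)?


Truth table over {u}:
u | φ
-----
F | F
T | F
Every row is false.

Yes, it is a contradiction.


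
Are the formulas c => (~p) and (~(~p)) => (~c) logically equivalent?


Compare truth tables:
c | p | φ | ψ
-------------
False | False | True | True
True | False | True | True
False | True | True | True
True | True | False | False
The columns φ and ψ agree on every row.

Yes, they are logically equivalent.


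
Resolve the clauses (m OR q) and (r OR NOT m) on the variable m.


The clauses contain complementary literals m and NOTm.
Resolution eliminates this pair and disjoins the remaining literals (merging duplicates).

(q OR r)


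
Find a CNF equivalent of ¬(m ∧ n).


Step 1: Apply De Morgan: ¬(m ∧ n) = ¬m ∨ ¬n.

(¬m) ∨ (¬n)


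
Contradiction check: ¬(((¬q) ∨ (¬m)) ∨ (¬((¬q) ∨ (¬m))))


Truth table over {m, q}:
m | q | φ
---------
F | F | F
T | F | F
F | T | F
T | T | F
Every row is false.

Yes, it is a contradiction.


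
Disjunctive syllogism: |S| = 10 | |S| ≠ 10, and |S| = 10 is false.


Disjunctive syllogism: from (P ∨ Q) and ¬P, infer Q.
One disjunct, '|S| = 10', is ruled out; the other must hold.

|S| ≠ 10


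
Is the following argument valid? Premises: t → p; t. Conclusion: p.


This matches the form of modus ponens: the conclusion follows in every model of the premises.

Valid.


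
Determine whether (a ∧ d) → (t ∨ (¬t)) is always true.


Build the truth table over {a, d, t}:
a | d | t | φ
-------------
F | F | F | T
T | F | F | T
F | T | F | T
T | T | F | T
F | F | T | T
T | F | T | T
F | T | T | T
T | T | T | T
Every row evaluates to true.

Yes, it is a tautology.


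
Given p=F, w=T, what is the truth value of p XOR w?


Exclusive or is true when exactly one operand is true.
Substitute: p=F, w=T.
F XOR T evaluates to T.

T


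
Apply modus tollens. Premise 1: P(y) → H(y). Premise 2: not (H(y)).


Modus tollens: from (P → Q) and ¬Q, infer ¬P.
Q = 'H(y)' is denied; since P → Q, P must also fail.

Not (P(y)).


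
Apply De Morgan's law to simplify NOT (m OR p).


De Morgan: the negation of a disjunction is the conjunction of the negations.
Distribute NOT across OR, flipping it to AND, and negate each literal.

(NOT m) AND (NOT p)


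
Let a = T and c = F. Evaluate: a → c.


Implication is false only when antecedent is true and consequent is false.
Substitute: a=T, c=F.
T → F evaluates to F.

F


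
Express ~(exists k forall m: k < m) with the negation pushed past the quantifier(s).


Negation flips each quantifier (∀↔∃) and negates the inner predicate.
¬(exists k forall m: φ) = forall k exists m: ¬φ.

forall k exists m: ~(k < m)


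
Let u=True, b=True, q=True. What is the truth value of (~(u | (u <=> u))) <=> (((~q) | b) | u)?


Substitute u=True, b=True, q=True:
u <=> u = True <=> True = True
u | (u <=> u) = True | True = True
~(u | (u <=> u)) = False
~q = False
(~q) | b = False | True = True
((~q) | b) | u = True | True = True
(~(u | (u <=> u))) <=> (((~q) | b) | u) = False <=> True = False

False


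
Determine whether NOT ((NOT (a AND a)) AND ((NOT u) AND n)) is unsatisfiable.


Truth table over {a, n, u}:
a | n | u | φ
-------------
F | F | F | T
T | F | F | T
F | T | F | F
T | T | F | T
F | F | T | T
T | F | T | T
F | T | T | T
T | T | T | T
Satisfying assignment at row 1: a=F, n=F, u=F gives T.

No, it is not a contradiction.


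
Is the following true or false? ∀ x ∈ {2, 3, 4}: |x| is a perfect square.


Evaluate the predicate on each element: 2:F, 3:F, 4:T.
Counterexample x = 2 fails the predicate.

F


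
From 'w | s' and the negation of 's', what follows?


Disjunctive syllogism: from (P ∨ Q) and ¬P, infer Q.
One disjunct, 's', is ruled out; the other must hold.

w


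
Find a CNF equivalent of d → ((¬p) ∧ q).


Step 1: Rewrite d → ((¬p) ∧ q) as ¬d ∨ ((¬p) ∧ q).
Step 2: Distribute ∨ over ∧.

((¬d) ∨ (¬p)) ∧ ((¬d) ∨ q)


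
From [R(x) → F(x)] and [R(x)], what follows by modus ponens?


Modus ponens: from (P → Q) and P, infer Q.
P = 'R(x)' is asserted, and P → Q holds, so Q follows.

F(x).


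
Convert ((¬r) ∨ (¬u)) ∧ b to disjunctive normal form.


Step 1: Distribute ∧ over ∨: ((¬r) ∨ (¬u)) ∧ b = ((¬r) ∧ b) ∨ ((¬u) ∧ b).

((¬r) ∧ b) ∨ ((¬u) ∧ b)


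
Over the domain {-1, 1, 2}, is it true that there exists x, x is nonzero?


Evaluate the predicate on each element: -1:T, 1:T, 2:T.
Witness x = -1 satisfies the predicate.

T


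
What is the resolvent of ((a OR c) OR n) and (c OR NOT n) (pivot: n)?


The clauses contain complementary literals n and NOTn.
Resolution eliminates this pair and disjoins the remaining literals (merging duplicates).

(c OR a)


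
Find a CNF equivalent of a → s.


Step 1: Rewrite a → s as ¬a ∨ s.

(¬a) ∨ s


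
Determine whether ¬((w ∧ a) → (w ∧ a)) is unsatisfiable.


Truth table over {a, w}:
a | w | φ
---------
F | F | F
T | F | F
F | T | F
T | T | F
Every row is false.

Yes, it is a contradiction.


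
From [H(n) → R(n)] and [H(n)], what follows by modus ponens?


Modus ponens: from (P → Q) and P, infer Q.
P = 'H(n)' is asserted, and P → Q holds, so Q follows.

R(n).


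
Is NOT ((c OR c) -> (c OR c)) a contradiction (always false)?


Truth table over {c}:
c | φ
-----
F | F
T | F
Every row is false.

Yes, it is a contradiction.


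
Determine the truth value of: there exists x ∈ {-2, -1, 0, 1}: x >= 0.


Evaluate the predicate on each element: -2:F, -1:F, 0:T, 1:T.
Witness x = 0 satisfies the predicate.

T


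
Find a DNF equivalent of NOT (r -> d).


Step 1: Rewrite implication then negate: ¬(¬r ∨ d) = r ∧ ¬d.

r AND (NOT d)


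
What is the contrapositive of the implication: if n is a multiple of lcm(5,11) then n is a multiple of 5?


The contrapositive of (P → Q) is (¬Q → ¬P); it is logically equivalent to the original.
Here P = 'n is a multiple of lcm(5,11)' and Q = 'n is a multiple of 5'.

If not (n is a multiple of 5), then not (n is a multiple of lcm(5,11)).


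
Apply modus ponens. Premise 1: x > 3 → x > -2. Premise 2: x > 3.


Modus ponens: from (P → Q) and P, infer Q.
P = 'x > 3' is asserted, and P → Q holds, so Q follows.

x > -2.


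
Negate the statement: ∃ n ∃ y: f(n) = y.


Negation flips each quantifier (∀↔∃) and negates the inner predicate.
¬(∃ n ∃ y: φ) = ∀ n ∀ y: ¬φ.

∀ n ∀ y: ¬(f(n) = y)


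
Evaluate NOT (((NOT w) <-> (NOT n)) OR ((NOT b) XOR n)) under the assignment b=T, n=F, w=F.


Substitute b=T, n=F, w=F:
NOT w = T
NOT n = T
(NOT w) <-> (NOT n) = T <-> T = T
NOT b = F
(NOT b) XOR n = F XOR F = F
((NOT w) <-> (NOT n)) OR ((NOT b) XOR n) = T OR F = T
NOT (((NOT w) <-> (NOT n)) OR ((NOT b) XOR n)) = F

F
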